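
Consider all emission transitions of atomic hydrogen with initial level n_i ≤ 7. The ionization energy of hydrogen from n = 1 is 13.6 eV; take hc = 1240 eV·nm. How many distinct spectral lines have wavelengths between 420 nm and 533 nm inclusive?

2

Enumerate all n_i → n_f pairs with 1 ≤ n_f < n_i ≤ 7 and compute λ = 1240 / [13.6·1·(1/n_f² − 1/n_i²)].
Lines falling in [420, 533] nm: 5→2 (434.2 nm), 4→2 (486.3 nm).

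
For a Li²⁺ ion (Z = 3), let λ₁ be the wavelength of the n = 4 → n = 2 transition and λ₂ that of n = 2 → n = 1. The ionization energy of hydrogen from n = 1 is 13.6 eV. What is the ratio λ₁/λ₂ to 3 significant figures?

λ ∝ 1/ΔE ∝ 1/(1/n_f² − 1/n_i²), and the Z² and hc factors cancel in the ratio.
λ₁/λ₂ = (1/1² − 1/2²)/(1/2² − 1/4²) = 0.7500/0.1875 = 4.00.

4.00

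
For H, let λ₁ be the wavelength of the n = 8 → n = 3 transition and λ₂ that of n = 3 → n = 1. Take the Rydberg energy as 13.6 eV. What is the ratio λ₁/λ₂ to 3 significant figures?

λ ∝ 1/ΔE ∝ 1/(1/n_f² − 1/n_i²), and the Z² and hc factors cancel in the ratio.
λ₁/λ₂ = (1/1² − 1/3²)/(1/3² − 1/8²) = 0.8889/0.09549 = 9.31.

9.31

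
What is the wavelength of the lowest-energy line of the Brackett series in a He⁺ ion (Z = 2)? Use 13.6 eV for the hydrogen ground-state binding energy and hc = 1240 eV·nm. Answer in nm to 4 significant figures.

1013 nm

The Brackett series terminates on n_f = 4; the first line has n_i = 4+1 = 5.
ΔE = 54.40 × (1/4² − 1/5²) = 1.224 eV.
λ = 1240 / 1.224 = 1013 nm.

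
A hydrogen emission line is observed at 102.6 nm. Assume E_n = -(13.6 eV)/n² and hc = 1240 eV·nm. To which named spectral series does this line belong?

Lyman

ΔE = 1240/102.6 = 12.09 eV.
This matches 13.6 × (1/1² − 1/3²), so n_f = 1: the Lyman series.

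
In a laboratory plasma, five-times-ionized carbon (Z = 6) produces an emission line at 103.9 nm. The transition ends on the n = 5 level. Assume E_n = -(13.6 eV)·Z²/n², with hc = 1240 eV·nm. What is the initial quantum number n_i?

The photon energy is ΔE = hc/λ = 1240 / 103.9 = 11.93 eV.
With Z = 6, ΔE = 489.6 × (1/n_f² − 1/n_i²), so 1/n_f² − 1/n_i² = 0.02438.
With n_f = 5: 1/n_i² = 1/25 − 0.02438 = 0.01562, so n_i ≈ 8.00.

n_i = 8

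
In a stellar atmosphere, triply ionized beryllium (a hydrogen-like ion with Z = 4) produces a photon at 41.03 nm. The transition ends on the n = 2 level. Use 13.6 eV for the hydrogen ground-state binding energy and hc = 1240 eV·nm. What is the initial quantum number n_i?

n_i = 3

The photon energy is ΔE = hc/λ = 1240 / 41.03 = 30.22 eV.
With Z = 4, ΔE = 217.6 × (1/n_f² − 1/n_i²), so 1/n_f² − 1/n_i² = 0.1389.
With n_f = 2: 1/n_i² = 1/4 − 0.1389 = 0.1111, so n_i ≈ 3.00.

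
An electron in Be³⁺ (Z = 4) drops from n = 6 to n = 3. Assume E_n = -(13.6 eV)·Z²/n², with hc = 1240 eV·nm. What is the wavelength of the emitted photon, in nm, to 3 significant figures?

68.4 nm

For Z = 4 the level energies scale as Z², so the effective Rydberg energy is 13.6 × 16 = 217.6 eV.
ΔE = 217.6 × (1/3² − 1/6²) = 217.6 × 0.08333 = 18.13 eV.
λ = hc/ΔE = 1240 / 18.13 = 68.4 nm.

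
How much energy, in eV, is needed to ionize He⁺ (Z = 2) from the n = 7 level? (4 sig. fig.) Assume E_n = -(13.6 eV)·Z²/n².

1.110 eV

E_n = −13.6 Z²/n² = −54.40/n² eV for Z = 2.
E_7 = −54.40/49 = −1.110 eV, so ionization (to E = 0) requires 1.110 eV.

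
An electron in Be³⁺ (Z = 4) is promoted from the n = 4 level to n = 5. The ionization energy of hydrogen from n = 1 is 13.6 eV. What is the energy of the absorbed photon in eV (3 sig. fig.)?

The Bohr energies scale as Z², so for Z = 4: E_n = −217.6/n² eV.
E_5 = −217.6/25 = −8.704 eV and E_4 = −217.6/16 = −13.60 eV.
The photon energy is |E_5 − E_4| = 4.90 eV.

4.90 eV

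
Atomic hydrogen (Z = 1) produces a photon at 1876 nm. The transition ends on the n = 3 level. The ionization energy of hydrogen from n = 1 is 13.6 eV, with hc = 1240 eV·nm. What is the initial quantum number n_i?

n_i = 4

The photon energy is ΔE = hc/λ = 1240 / 1876 = 0.6610 eV.
With Z = 1, ΔE = 13.60 × (1/n_f² − 1/n_i²), so 1/n_f² − 1/n_i² = 0.04860.
With n_f = 3: 1/n_i² = 1/9 − 0.04860 = 0.06251, so n_i ≈ 4.00.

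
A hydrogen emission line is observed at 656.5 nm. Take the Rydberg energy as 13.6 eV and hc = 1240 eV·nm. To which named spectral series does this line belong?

ΔE = 1240/656.5 = 1.889 eV.
This matches 13.6 × (1/2² − 1/3²), so n_f = 2: the Balmer series.

Balmer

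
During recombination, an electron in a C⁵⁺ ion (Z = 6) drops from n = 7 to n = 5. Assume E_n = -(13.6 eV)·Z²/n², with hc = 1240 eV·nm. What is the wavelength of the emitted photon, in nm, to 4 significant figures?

For Z = 6 the level energies scale as Z², so the effective Rydberg energy is 13.6 × 36 = 489.6 eV.
ΔE = 489.6 × (1/5² − 1/7²) = 489.6 × 0.01959 = 9.592 eV.
λ = hc/ΔE = 1240 / 9.592 = 129.3 nm.

129.3 nm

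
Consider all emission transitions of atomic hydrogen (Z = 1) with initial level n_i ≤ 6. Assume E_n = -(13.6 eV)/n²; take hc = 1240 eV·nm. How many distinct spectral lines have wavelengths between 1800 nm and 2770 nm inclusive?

Enumerate all n_i → n_f pairs with 1 ≤ n_f < n_i ≤ 6 and compute λ = 1240 / [13.6·1·(1/n_f² − 1/n_i²)].
Lines falling in [1800, 2770] nm: 4→3 (1876 nm), 6→4 (2626 nm).

2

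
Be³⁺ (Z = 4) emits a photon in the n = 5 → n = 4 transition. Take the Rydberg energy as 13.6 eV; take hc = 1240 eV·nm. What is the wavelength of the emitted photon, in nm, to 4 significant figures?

253.3 nm

For Z = 4 the level energies scale as Z², so the effective Rydberg energy is 13.6 × 16 = 217.6 eV.
ΔE = 217.6 × (1/4² − 1/5²) = 217.6 × 0.02250 = 4.896 eV.
λ = hc/ΔE = 1240 / 4.896 = 253.3 nm.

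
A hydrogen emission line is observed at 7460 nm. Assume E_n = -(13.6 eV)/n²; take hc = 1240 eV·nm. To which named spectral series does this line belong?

Pfund

ΔE = 1240/7460 = 0.1662 eV.
This matches 13.6 × (1/5² − 1/6²), so n_f = 5: the Pfund series.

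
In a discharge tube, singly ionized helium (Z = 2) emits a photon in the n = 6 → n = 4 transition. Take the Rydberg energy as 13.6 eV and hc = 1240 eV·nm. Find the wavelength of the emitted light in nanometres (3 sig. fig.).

For Z = 2 the level energies scale as Z², so the effective Rydberg energy is 13.6 × 4 = 54.40 eV.
ΔE = 54.40 × (1/4² − 1/6²) = 54.40 × 0.03472 = 1.889 eV.
λ = hc/ΔE = 1240 / 1.889 = 656 nm.

656 nm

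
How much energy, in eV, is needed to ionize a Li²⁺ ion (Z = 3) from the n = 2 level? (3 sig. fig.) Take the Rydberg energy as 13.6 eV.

30.6 eV

E_n = −13.6 Z²/n² = −122.4/n² eV for Z = 3.
E_2 = −122.4/4 = −30.6 eV, so ionization (to E = 0) requires 30.6 eV.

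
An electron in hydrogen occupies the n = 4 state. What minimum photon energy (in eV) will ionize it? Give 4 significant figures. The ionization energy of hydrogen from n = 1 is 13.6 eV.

E_4 = −13.60/16 = −0.8500 eV, so ionization (to E = 0) requires 0.8500 eV.

0.8500 eV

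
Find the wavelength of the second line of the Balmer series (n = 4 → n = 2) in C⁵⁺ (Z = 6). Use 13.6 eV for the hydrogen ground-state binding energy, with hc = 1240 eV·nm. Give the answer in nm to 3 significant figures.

13.5 nm

The Balmer series terminates on n_f = 2; the second line has n_i = 2+2 = 4.
ΔE = 489.6 × (1/2² − 1/4²) = 91.80 eV.
λ = 1240 / 91.80 = 13.5 nm.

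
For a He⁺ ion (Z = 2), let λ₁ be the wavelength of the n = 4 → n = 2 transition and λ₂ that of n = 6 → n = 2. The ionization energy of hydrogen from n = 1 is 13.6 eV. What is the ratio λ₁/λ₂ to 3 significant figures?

1.19

λ ∝ 1/ΔE ∝ 1/(1/n_f² − 1/n_i²), and the Z² and hc factors cancel in the ratio.
λ₁/λ₂ = (1/2² − 1/6²)/(1/2² − 1/4²) = 0.2222/0.1875 = 1.19.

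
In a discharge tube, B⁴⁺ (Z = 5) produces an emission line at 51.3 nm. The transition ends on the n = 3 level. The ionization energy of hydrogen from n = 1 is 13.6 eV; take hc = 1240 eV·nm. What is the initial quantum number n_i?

n_i = 5

The photon energy is ΔE = hc/λ = 1240 / 51.3 = 24.17 eV.
With Z = 5, ΔE = 340.0 × (1/n_f² − 1/n_i²), so 1/n_f² − 1/n_i² = 0.07109.
With n_f = 3: 1/n_i² = 1/9 − 0.07109 = 0.04002, so n_i ≈ 5.00.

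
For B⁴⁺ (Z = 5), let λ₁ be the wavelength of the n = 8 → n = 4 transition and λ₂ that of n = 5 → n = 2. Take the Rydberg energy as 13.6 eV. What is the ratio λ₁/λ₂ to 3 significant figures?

4.48

λ ∝ 1/ΔE ∝ 1/(1/n_f² − 1/n_i²), and the Z² and hc factors cancel in the ratio.
λ₁/λ₂ = (1/2² − 1/5²)/(1/4² − 1/8²) = 0.2100/0.04688 = 4.48.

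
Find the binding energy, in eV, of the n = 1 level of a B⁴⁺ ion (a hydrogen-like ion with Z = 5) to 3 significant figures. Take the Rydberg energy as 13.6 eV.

340 eV

E_n = −13.6 Z²/n² = −340.0/n² eV for Z = 5.
E_1 = −340.0/1 = −340 eV, so ionization (to E = 0) requires 340 eV.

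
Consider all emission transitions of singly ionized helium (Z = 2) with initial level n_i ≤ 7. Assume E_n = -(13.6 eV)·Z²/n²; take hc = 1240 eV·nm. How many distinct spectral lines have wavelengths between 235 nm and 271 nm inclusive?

Enumerate all n_i → n_f pairs with 1 ≤ n_f < n_i ≤ 7 and compute λ = 1240 / [13.6·4·(1/n_f² − 1/n_i²)].
Lines falling in [235, 271] nm: 7→3 (251.3 nm).

1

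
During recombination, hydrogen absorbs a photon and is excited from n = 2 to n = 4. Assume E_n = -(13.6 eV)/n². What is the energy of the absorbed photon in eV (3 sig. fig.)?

2.55 eV

E_4 = −13.60/16 = −0.8500 eV and E_2 = −13.60/4 = −3.400 eV.
The photon energy is |E_4 − E_2| = 2.55 eV.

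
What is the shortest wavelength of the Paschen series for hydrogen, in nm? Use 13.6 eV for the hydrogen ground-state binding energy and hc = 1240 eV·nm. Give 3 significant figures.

821 nm

The Paschen series has lower level n_f = 3; the series limit corresponds to n_i → ∞.
ΔE_max = 13.6 × 1 / 3² = 1.511 eV.
λ_min = 1240 / 1.511 = 821 nm.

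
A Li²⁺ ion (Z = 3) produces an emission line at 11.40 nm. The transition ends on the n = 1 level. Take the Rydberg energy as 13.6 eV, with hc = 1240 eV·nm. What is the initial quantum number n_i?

The photon energy is ΔE = hc/λ = 1240 / 11.40 = 108.8 eV.
With Z = 3, ΔE = 122.4 × (1/n_f² − 1/n_i²), so 1/n_f² − 1/n_i² = 0.8887.
With n_f = 1: 1/n_i² = 1/1 − 0.8887 = 0.1113, so n_i ≈ 3.00.

n_i = 3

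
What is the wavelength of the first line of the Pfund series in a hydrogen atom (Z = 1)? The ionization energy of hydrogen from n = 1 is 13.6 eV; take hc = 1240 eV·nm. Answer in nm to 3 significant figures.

7460 nm

The Pfund series terminates on n_f = 5; the first line has n_i = 5+1 = 6.
ΔE = 13.60 × (1/5² − 1/6²) = 0.1662 eV.
λ = 1240 / 0.1662 = 7460 nm.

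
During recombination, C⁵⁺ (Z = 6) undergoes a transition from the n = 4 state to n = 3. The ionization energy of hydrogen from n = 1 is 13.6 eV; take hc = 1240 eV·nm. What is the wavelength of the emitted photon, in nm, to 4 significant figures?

52.10 nm

For Z = 6 the level energies scale as Z², so the effective Rydberg energy is 13.6 × 36 = 489.6 eV.
ΔE = 489.6 × (1/3² − 1/4²) = 489.6 × 0.04861 = 23.80 eV.
λ = hc/ΔE = 1240 / 23.80 = 52.10 nm.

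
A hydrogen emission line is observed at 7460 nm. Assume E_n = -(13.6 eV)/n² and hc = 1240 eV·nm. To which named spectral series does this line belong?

ΔE = 1240/7460 = 0.1662 eV.
This matches 13.6 × (1/5² − 1/6²), so n_f = 5: the Pfund series.

Pfund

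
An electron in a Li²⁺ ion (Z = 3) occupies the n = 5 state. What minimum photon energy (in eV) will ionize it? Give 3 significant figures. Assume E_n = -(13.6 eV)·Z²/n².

4.90 eV

E_n = −13.6 Z²/n² = −122.4/n² eV for Z = 3.
E_5 = −122.4/25 = −4.90 eV, so ionization (to E = 0) requires 4.90 eV.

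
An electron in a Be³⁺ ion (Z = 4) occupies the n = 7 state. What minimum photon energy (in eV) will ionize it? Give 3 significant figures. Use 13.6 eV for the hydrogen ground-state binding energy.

4.44 eV

E_n = −13.6 Z²/n² = −217.6/n² eV for Z = 4.
E_7 = −217.6/49 = −4.44 eV, so ionization (to E = 0) requires 4.44 eV.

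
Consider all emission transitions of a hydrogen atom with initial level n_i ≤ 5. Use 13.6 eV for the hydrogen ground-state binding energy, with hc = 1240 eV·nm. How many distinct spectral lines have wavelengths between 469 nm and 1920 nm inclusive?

Enumerate all n_i → n_f pairs with 1 ≤ n_f < n_i ≤ 5 and compute λ = 1240 / [13.6·1·(1/n_f² − 1/n_i²)].
Lines falling in [469, 1920] nm: 4→2 (486.3 nm), 3→2 (656.5 nm), 5→3 (1282 nm), 4→3 (1876 nm).

4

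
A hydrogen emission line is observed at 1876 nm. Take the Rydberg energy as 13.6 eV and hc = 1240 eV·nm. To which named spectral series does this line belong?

Paschen

ΔE = 1240/1876 = 0.6610 eV.
This matches 13.6 × (1/3² − 1/4²), so n_f = 3: the Paschen series.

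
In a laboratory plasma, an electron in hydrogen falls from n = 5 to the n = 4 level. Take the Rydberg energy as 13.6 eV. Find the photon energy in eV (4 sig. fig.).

E_5 = −13.60/25 = −0.5440 eV and E_4 = −13.60/16 = −0.8500 eV.
The photon energy is |E_5 − E_4| = 0.3060 eV.

0.3060 eV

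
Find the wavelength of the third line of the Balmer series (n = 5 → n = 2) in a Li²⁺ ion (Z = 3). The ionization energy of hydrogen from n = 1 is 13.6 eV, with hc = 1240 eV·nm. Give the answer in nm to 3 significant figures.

The Balmer series terminates on n_f = 2; the third line has n_i = 2+3 = 5.
ΔE = 122.4 × (1/2² − 1/5²) = 25.70 eV.
λ = 1240 / 25.70 = 48.2 nm.

48.2 nm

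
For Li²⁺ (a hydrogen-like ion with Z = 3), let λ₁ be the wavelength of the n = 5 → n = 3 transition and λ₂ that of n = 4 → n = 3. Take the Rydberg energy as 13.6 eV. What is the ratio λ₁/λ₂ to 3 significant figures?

λ ∝ 1/ΔE ∝ 1/(1/n_f² − 1/n_i²), and the Z² and hc factors cancel in the ratio.
λ₁/λ₂ = (1/3² − 1/4²)/(1/3² − 1/5²) = 0.04861/0.07111 = 0.684.

0.684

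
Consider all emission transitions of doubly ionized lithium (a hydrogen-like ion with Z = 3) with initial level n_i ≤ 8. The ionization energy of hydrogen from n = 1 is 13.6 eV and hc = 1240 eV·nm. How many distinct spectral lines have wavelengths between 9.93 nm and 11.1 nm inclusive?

Enumerate all n_i → n_f pairs with 1 ≤ n_f < n_i ≤ 8 and compute λ = 1240 / [13.6·9·(1/n_f² − 1/n_i²)].
Lines falling in [9.93, 11.1] nm: 8→1 (10.29 nm), 7→1 (10.34 nm), 6→1 (10.42 nm), 5→1 (10.55 nm), 4→1 (10.81 nm).

5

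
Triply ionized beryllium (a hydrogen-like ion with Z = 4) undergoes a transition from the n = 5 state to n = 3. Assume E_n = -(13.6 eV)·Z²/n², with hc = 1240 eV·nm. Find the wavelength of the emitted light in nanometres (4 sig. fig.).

80.14 nm

For Z = 4 the level energies scale as Z², so the effective Rydberg energy is 13.6 × 16 = 217.6 eV.
ΔE = 217.6 × (1/3² − 1/5²) = 217.6 × 0.07111 = 15.47 eV.
λ = hc/ΔE = 1240 / 15.47 = 80.14 nm.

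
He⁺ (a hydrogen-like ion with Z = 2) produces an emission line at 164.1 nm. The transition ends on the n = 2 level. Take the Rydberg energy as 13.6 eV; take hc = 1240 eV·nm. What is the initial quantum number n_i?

The photon energy is ΔE = hc/λ = 1240 / 164.1 = 7.556 eV.
With Z = 2, ΔE = 54.40 × (1/n_f² − 1/n_i²), so 1/n_f² − 1/n_i² = 0.1389.
With n_f = 2: 1/n_i² = 1/4 − 0.1389 = 0.1111, so n_i ≈ 3.00.

n_i = 3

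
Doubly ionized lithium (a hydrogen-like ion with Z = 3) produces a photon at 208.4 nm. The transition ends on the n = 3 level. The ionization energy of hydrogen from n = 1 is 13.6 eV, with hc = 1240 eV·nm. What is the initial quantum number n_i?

n_i = 4

The photon energy is ΔE = hc/λ = 1240 / 208.4 = 5.950 eV.
With Z = 3, ΔE = 122.4 × (1/n_f² − 1/n_i²), so 1/n_f² − 1/n_i² = 0.04861.
With n_f = 3: 1/n_i² = 1/9 − 0.04861 = 0.06250, so n_i ≈ 4.00.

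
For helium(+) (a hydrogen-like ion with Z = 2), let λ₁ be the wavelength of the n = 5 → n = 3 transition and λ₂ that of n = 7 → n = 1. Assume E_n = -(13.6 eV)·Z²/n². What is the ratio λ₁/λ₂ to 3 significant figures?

λ ∝ 1/ΔE ∝ 1/(1/n_f² − 1/n_i²), and the Z² and hc factors cancel in the ratio.
λ₁/λ₂ = (1/1² − 1/7²)/(1/3² − 1/5²) = 0.9796/0.07111 = 13.8.

13.8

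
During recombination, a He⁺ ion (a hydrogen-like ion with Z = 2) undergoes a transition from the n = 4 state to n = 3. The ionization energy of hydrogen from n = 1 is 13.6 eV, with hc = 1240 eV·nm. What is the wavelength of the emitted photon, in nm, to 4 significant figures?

For Z = 2 the level energies scale as Z², so the effective Rydberg energy is 13.6 × 4 = 54.40 eV.
ΔE = 54.40 × (1/3² − 1/4²) = 54.40 × 0.04861 = 2.644 eV.
λ = hc/ΔE = 1240 / 2.644 = 468.9 nm.

468.9 nm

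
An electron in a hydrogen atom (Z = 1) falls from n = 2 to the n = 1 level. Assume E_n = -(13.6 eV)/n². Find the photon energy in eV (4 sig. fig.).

10.20 eV

E_2 = −13.60/4 = −3.400 eV and E_1 = −13.60/1 = −13.60 eV.
The photon energy is |E_2 − E_1| = 10.20 eV.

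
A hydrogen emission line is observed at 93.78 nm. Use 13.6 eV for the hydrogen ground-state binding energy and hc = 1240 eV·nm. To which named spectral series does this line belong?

ΔE = 1240/93.78 = 13.22 eV.
This matches 13.6 × (1/1² − 1/6²), so n_f = 1: the Lyman series.

Lyman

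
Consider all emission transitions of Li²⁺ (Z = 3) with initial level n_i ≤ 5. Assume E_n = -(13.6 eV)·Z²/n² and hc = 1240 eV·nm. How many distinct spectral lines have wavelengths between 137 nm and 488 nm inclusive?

3

Enumerate all n_i → n_f pairs with 1 ≤ n_f < n_i ≤ 5 and compute λ = 1240 / [13.6·9·(1/n_f² − 1/n_i²)].
Lines falling in [137, 488] nm: 5→3 (142.5 nm), 4→3 (208.4 nm), 5→4 (450.3 nm).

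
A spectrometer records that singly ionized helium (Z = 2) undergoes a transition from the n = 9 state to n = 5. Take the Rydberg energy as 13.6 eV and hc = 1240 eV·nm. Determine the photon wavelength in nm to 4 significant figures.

For Z = 2 the level energies scale as Z², so the effective Rydberg energy is 13.6 × 4 = 54.40 eV.
ΔE = 54.40 × (1/5² − 1/9²) = 54.40 × 0.02765 = 1.504 eV.
λ = hc/ΔE = 1240 / 1.504 = 824.3 nm.

824.3 nm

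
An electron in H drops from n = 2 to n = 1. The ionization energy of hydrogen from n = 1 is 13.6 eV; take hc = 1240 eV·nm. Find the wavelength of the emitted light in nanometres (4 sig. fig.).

ΔE = 13.60 × (1/1² − 1/2²) = 13.60 × 0.7500 = 10.20 eV.
λ = hc/ΔE = 1240 / 10.20 = 121.6 nm.
This line belongs to the Lyman series.

121.6 nm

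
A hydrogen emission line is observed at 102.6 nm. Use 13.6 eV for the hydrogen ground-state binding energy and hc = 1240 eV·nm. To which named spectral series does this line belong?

Lyman

ΔE = 1240/102.6 = 12.09 eV.
This matches 13.6 × (1/1² − 1/3²), so n_f = 1: the Lyman series.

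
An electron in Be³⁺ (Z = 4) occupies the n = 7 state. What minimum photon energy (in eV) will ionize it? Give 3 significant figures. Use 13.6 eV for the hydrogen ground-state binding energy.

E_n = −13.6 Z²/n² = −217.6/n² eV for Z = 4.
E_7 = −217.6/49 = −4.44 eV, so ionization (to E = 0) requires 4.44 eV.

4.44 eV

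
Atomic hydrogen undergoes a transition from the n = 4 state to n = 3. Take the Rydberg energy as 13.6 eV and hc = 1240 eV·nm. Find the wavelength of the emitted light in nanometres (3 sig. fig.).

ΔE = 13.60 × (1/3² − 1/4²) = 13.60 × 0.04861 = 0.6611 eV.
λ = hc/ΔE = 1240 / 0.6611 = 1880 nm.
This line belongs to the Paschen series.

1880 nm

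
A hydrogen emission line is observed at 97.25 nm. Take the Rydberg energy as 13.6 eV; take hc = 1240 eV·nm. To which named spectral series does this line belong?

Lyman

ΔE = 1240/97.25 = 12.75 eV.
This matches 13.6 × (1/1² − 1/4²), so n_f = 1: the Lyman series.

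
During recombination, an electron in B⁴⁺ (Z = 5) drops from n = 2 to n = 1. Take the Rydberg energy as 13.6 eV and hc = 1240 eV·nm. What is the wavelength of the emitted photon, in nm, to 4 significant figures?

For Z = 5 the level energies scale as Z², so the effective Rydberg energy is 13.6 × 25 = 340.0 eV.
ΔE = 340.0 × (1/1² − 1/2²) = 340.0 × 0.7500 = 255.0 eV.
λ = hc/ΔE = 1240 / 255.0 = 4.863 nm.

4.863 nm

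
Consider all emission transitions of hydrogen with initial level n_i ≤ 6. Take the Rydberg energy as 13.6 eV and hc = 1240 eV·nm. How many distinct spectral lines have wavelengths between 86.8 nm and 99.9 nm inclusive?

Enumerate all n_i → n_f pairs with 1 ≤ n_f < n_i ≤ 6 and compute λ = 1240 / [13.6·1·(1/n_f² − 1/n_i²)].
Lines falling in [86.8, 99.9] nm: 6→1 (93.78 nm), 5→1 (94.98 nm), 4→1 (97.25 nm).

3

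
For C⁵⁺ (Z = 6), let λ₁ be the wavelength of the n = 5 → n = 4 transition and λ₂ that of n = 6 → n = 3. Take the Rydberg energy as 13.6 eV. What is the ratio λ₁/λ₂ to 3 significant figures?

3.70

λ ∝ 1/ΔE ∝ 1/(1/n_f² − 1/n_i²), and the Z² and hc factors cancel in the ratio.
λ₁/λ₂ = (1/3² − 1/6²)/(1/4² − 1/5²) = 0.08333/0.02250 = 3.70.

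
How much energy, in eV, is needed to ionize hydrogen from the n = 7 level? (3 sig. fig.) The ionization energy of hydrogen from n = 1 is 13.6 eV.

E_7 = −13.60/49 = −0.278 eV, so ionization (to E = 0) requires 0.278 eV.

0.278 eV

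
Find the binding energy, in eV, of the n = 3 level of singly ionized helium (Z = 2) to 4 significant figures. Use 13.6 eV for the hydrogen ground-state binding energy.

6.044 eV

E_n = −13.6 Z²/n² = −54.40/n² eV for Z = 2.
E_3 = −54.40/9 = −6.044 eV, so ionization (to E = 0) requires 6.044 eV.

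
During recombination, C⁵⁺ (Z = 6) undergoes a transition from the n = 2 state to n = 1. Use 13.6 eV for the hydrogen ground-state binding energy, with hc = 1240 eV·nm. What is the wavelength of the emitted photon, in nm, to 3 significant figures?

3.38 nm

For Z = 6 the level energies scale as Z², so the effective Rydberg energy is 13.6 × 36 = 489.6 eV.
ΔE = 489.6 × (1/1² − 1/2²) = 489.6 × 0.7500 = 367.2 eV.
λ = hc/ΔE = 1240 / 367.2 = 3.38 nm.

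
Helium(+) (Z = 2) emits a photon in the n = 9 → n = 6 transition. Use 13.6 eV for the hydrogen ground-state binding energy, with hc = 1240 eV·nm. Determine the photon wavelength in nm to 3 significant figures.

1480 nm

For Z = 2 the level energies scale as Z², so the effective Rydberg energy is 13.6 × 4 = 54.40 eV.
ΔE = 54.40 × (1/6² − 1/9²) = 54.40 × 0.01543 = 0.8395 eV.
λ = hc/ΔE = 1240 / 0.8395 = 1480 nm.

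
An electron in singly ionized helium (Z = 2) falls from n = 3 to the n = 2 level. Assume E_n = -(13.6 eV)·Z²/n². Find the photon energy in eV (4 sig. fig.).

The Bohr energies scale as Z², so for Z = 2: E_n = −54.40/n² eV.
E_3 = −54.40/9 = −6.044 eV and E_2 = −54.40/4 = −13.60 eV.
The photon energy is |E_3 − E_2| = 7.556 eV.

7.556 eV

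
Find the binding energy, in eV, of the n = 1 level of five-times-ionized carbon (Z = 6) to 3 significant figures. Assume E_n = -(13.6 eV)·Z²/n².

490 eV

E_n = −13.6 Z²/n² = −489.6/n² eV for Z = 6.
E_1 = −489.6/1 = −490 eV, so ionization (to E = 0) requires 490 eV.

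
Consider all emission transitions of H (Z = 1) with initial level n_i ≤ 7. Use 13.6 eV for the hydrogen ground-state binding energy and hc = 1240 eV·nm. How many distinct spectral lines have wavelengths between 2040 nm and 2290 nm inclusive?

Enumerate all n_i → n_f pairs with 1 ≤ n_f < n_i ≤ 7 and compute λ = 1240 / [13.6·1·(1/n_f² − 1/n_i²)].
Lines falling in [2040, 2290] nm: 7→4 (2166 nm).

1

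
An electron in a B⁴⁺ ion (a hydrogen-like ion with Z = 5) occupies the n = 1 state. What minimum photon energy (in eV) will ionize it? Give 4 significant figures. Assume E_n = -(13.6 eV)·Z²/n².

E_n = −13.6 Z²/n² = −340.0/n² eV for Z = 5.
E_1 = −340.0/1 = −340.0 eV, so ionization (to E = 0) requires 340.0 eV.

340.0 eV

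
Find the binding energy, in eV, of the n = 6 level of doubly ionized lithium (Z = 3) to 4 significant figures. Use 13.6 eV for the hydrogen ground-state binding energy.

E_n = −13.6 Z²/n² = −122.4/n² eV for Z = 3.
E_6 = −122.4/36 = −3.400 eV, so ionization (to E = 0) requires 3.400 eV.

3.400 eV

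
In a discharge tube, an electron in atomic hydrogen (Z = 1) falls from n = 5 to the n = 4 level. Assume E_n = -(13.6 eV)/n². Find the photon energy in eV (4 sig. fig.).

0.3060 eV

E_5 = −13.60/25 = −0.5440 eV and E_4 = −13.60/16 = −0.8500 eV.
The photon energy is |E_5 − E_4| = 0.3060 eV.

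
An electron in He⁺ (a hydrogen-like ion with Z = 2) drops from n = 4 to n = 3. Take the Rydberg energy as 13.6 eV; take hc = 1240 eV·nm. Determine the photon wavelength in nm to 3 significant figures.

469 nm

For Z = 2 the level energies scale as Z², so the effective Rydberg energy is 13.6 × 4 = 54.40 eV.
ΔE = 54.40 × (1/3² − 1/4²) = 54.40 × 0.04861 = 2.644 eV.
λ = hc/ΔE = 1240 / 2.644 = 469 nm.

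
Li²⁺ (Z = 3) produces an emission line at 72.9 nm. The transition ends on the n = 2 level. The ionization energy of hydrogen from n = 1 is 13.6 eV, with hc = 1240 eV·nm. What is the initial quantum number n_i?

n_i = 3

The photon energy is ΔE = hc/λ = 1240 / 72.9 = 17.01 eV.
With Z = 3, ΔE = 122.4 × (1/n_f² − 1/n_i²), so 1/n_f² − 1/n_i² = 0.1390.
With n_f = 2: 1/n_i² = 1/4 − 0.1390 = 0.1110, so n_i ≈ 3.00.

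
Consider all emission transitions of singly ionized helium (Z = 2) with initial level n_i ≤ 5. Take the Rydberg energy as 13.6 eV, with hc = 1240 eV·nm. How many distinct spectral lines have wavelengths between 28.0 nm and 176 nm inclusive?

4

Enumerate all n_i → n_f pairs with 1 ≤ n_f < n_i ≤ 5 and compute λ = 1240 / [13.6·4·(1/n_f² − 1/n_i²)].
Lines falling in [28.0, 176] nm: 2→1 (30.39 nm), 5→2 (108.5 nm), 4→2 (121.6 nm), 3→2 (164.1 nm).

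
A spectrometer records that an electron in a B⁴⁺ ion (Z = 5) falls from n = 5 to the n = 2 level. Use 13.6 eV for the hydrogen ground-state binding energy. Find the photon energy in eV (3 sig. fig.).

71.4 eV

The Bohr energies scale as Z², so for Z = 5: E_n = −340.0/n² eV.
E_5 = −340.0/25 = −13.60 eV and E_2 = −340.0/4 = −85.00 eV.
The photon energy is |E_5 − E_2| = 71.4 eV.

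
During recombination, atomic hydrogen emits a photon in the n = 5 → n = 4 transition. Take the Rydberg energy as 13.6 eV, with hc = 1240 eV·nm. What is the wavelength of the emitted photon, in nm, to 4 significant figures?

ΔE = 13.60 × (1/4² − 1/5²) = 13.60 × 0.02250 = 0.3060 eV.
λ = hc/ΔE = 1240 / 0.3060 = 4052 nm.

4052 nm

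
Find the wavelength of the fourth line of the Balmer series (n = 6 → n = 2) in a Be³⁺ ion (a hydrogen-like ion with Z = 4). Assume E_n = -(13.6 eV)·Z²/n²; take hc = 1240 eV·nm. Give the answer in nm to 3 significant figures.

The Balmer series terminates on n_f = 2; the fourth line has n_i = 2+4 = 6.
ΔE = 217.6 × (1/2² − 1/6²) = 48.36 eV.
λ = 1240 / 48.36 = 25.6 nm.

25.6 nm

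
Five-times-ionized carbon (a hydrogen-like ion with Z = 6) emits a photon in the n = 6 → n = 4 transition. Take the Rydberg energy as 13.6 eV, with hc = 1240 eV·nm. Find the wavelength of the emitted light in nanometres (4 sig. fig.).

For Z = 6 the level energies scale as Z², so the effective Rydberg energy is 13.6 × 36 = 489.6 eV.
ΔE = 489.6 × (1/4² − 1/6²) = 489.6 × 0.03472 = 17.00 eV.
λ = hc/ΔE = 1240 / 17.00 = 72.94 nm.

72.94 nm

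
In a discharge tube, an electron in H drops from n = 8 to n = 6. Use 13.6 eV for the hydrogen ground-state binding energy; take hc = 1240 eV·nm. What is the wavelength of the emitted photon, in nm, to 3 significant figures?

7500 nm

ΔE = 13.60 × (1/6² − 1/8²) = 13.60 × 0.01215 = 0.1653 eV.
λ = hc/ΔE = 1240 / 0.1653 = 7500 nm.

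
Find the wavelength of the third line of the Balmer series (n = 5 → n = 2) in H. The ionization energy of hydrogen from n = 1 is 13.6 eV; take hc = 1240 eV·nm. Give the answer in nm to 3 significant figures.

434 nm

The Balmer series terminates on n_f = 2; the third line has n_i = 2+3 = 5.
ΔE = 13.60 × (1/2² − 1/5²) = 2.856 eV.
λ = 1240 / 2.856 = 434 nm.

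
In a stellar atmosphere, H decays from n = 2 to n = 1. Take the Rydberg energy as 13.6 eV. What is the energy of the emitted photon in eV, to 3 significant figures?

E_2 = −13.60/4 = −3.400 eV and E_1 = −13.60/1 = −13.60 eV.
The photon energy is |E_2 − E_1| = 10.2 eV.

10.2 eV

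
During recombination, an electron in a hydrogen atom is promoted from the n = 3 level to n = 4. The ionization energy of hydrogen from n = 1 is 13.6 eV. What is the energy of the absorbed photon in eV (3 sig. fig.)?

0.661 eV

E_4 = −13.60/16 = −0.8500 eV and E_3 = −13.60/9 = −1.511 eV.
The photon energy is |E_4 − E_3| = 0.661 eV.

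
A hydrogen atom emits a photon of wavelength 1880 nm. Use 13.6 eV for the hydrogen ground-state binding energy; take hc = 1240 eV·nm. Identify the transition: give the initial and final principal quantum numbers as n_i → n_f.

The photon energy is ΔE = hc/λ = 1240 / 1880 = 0.6596 eV.
With Z = 1, ΔE = 13.60 × (1/n_f² − 1/n_i²), so 1/n_f² − 1/n_i² = 0.04850.
Trying n_f = 3 gives 1/n_i² = 0.06261, i.e. n_i ≈ 4; this pair matches.

n_i = 4, n_f = 3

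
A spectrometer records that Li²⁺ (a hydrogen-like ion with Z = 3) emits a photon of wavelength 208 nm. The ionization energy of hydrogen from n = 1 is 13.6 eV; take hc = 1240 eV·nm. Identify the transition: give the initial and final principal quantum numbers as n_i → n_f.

The photon energy is ΔE = hc/λ = 1240 / 208 = 5.962 eV.
With Z = 3, ΔE = 122.4 × (1/n_f² − 1/n_i²), so 1/n_f² − 1/n_i² = 0.04871.
Trying n_f = 3 gives 1/n_i² = 0.06241, i.e. n_i ≈ 4; this pair matches.

n_i = 4, n_f = 3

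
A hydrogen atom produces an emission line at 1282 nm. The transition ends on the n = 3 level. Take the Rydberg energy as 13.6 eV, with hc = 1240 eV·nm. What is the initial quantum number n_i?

n_i = 5

The photon energy is ΔE = hc/λ = 1240 / 1282 = 0.9672 eV.
With Z = 1, ΔE = 13.60 × (1/n_f² − 1/n_i²), so 1/n_f² − 1/n_i² = 0.07112.
With n_f = 3: 1/n_i² = 1/9 − 0.07112 = 0.03999, so n_i ≈ 5.00.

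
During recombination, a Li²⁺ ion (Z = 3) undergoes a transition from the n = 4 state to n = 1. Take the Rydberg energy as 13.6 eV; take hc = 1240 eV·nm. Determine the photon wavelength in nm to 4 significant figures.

10.81 nm

For Z = 3 the level energies scale as Z², so the effective Rydberg energy is 13.6 × 9 = 122.4 eV.
ΔE = 122.4 × (1/1² − 1/4²) = 122.4 × 0.9375 = 114.8 eV.
λ = hc/ΔE = 1240 / 114.8 = 10.81 nm.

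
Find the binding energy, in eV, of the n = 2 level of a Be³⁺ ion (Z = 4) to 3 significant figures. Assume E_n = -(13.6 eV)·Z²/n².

E_n = −13.6 Z²/n² = −217.6/n² eV for Z = 4.
E_2 = −217.6/4 = −54.4 eV, so ionization (to E = 0) requires 54.4 eV.

54.4 eV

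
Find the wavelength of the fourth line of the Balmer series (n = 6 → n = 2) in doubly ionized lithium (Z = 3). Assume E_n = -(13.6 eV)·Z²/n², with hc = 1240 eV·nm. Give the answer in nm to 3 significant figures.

45.6 nm

The Balmer series terminates on n_f = 2; the fourth line has n_i = 2+4 = 6.
ΔE = 122.4 × (1/2² − 1/6²) = 27.20 eV.
λ = 1240 / 27.20 = 45.6 nm.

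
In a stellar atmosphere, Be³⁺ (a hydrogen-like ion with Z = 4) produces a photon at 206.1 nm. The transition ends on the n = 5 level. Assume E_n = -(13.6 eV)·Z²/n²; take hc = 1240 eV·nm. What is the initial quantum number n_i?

The photon energy is ΔE = hc/λ = 1240 / 206.1 = 6.016 eV.
With Z = 4, ΔE = 217.6 × (1/n_f² − 1/n_i²), so 1/n_f² − 1/n_i² = 0.02765.
With n_f = 5: 1/n_i² = 1/25 − 0.02765 = 0.01235, so n_i ≈ 9.00.

n_i = 9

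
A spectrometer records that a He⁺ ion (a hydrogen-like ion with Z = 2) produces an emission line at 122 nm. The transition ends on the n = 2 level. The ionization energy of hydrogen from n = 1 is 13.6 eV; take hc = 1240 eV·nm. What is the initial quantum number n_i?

n_i = 4

The photon energy is ΔE = hc/λ = 1240 / 122 = 10.16 eV.
With Z = 2, ΔE = 54.40 × (1/n_f² − 1/n_i²), so 1/n_f² − 1/n_i² = 0.1868.
With n_f = 2: 1/n_i² = 1/4 − 0.1868 = 0.06316, so n_i ≈ 3.98.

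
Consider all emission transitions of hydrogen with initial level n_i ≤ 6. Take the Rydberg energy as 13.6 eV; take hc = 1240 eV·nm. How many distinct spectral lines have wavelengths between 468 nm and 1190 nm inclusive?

3

Enumerate all n_i → n_f pairs with 1 ≤ n_f < n_i ≤ 6 and compute λ = 1240 / [13.6·1·(1/n_f² − 1/n_i²)].
Lines falling in [468, 1190] nm: 4→2 (486.3 nm), 3→2 (656.5 nm), 6→3 (1094 nm).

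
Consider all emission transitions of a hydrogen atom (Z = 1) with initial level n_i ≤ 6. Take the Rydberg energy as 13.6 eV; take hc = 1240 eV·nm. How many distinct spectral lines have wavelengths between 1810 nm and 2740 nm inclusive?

2

Enumerate all n_i → n_f pairs with 1 ≤ n_f < n_i ≤ 6 and compute λ = 1240 / [13.6·1·(1/n_f² − 1/n_i²)].
Lines falling in [1810, 2740] nm: 4→3 (1876 nm), 6→4 (2626 nm).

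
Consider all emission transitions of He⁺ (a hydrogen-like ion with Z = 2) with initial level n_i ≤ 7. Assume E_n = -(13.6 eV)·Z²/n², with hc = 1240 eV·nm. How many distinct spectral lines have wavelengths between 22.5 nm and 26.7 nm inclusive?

5

Enumerate all n_i → n_f pairs with 1 ≤ n_f < n_i ≤ 7 and compute λ = 1240 / [13.6·4·(1/n_f² − 1/n_i²)].
Lines falling in [22.5, 26.7] nm: 7→1 (23.27 nm), 6→1 (23.45 nm), 5→1 (23.74 nm), 4→1 (24.31 nm), 3→1 (25.64 nm).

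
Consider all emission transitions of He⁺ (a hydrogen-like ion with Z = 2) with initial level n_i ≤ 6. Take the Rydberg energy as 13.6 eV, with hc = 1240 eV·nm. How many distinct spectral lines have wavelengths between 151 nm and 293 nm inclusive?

Enumerate all n_i → n_f pairs with 1 ≤ n_f < n_i ≤ 6 and compute λ = 1240 / [13.6·4·(1/n_f² − 1/n_i²)].
Lines falling in [151, 293] nm: 3→2 (164.1 nm), 6→3 (273.5 nm).

2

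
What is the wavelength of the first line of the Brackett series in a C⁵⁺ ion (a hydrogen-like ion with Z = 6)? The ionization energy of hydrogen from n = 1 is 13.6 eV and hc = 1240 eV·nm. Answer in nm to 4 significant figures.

The Brackett series terminates on n_f = 4; the first line has n_i = 4+1 = 5.
ΔE = 489.6 × (1/4² − 1/5²) = 11.02 eV.
λ = 1240 / 11.02 = 112.6 nm.

112.6 nm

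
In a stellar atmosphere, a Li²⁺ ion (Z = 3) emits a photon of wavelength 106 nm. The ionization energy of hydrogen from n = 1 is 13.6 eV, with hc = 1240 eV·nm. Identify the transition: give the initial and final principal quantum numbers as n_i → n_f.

The photon energy is ΔE = hc/λ = 1240 / 106 = 11.70 eV.
With Z = 3, ΔE = 122.4 × (1/n_f² − 1/n_i²), so 1/n_f² − 1/n_i² = 0.09557.
Trying n_f = 3 gives 1/n_i² = 0.01554, i.e. n_i ≈ 8; this pair matches.

n_i = 8, n_f = 3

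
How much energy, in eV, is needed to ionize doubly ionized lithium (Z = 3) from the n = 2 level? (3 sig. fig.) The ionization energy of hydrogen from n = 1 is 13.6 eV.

30.6 eV

E_n = −13.6 Z²/n² = −122.4/n² eV for Z = 3.
E_2 = −122.4/4 = −30.6 eV, so ionization (to E = 0) requires 30.6 eV.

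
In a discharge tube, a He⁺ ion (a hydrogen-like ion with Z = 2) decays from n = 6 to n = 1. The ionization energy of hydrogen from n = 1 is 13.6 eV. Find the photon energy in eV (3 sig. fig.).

The Bohr energies scale as Z², so for Z = 2: E_n = −54.40/n² eV.
E_6 = −54.40/36 = −1.511 eV and E_1 = −54.40/1 = −54.40 eV.
The photon energy is |E_6 − E_1| = 52.9 eV.

52.9 eV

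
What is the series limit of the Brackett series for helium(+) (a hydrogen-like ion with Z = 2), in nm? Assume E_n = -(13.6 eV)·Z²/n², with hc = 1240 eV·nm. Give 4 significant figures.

364.7 nm

The Brackett series has lower level n_f = 4; the series limit corresponds to n_i → ∞.
ΔE_max = 13.6 × 4 / 4² = 3.400 eV.
λ_min = 1240 / 3.400 = 364.7 nm.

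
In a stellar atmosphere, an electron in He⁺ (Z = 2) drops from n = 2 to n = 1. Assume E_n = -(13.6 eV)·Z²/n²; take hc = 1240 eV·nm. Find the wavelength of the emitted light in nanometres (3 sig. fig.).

For Z = 2 the level energies scale as Z², so the effective Rydberg energy is 13.6 × 4 = 54.40 eV.
ΔE = 54.40 × (1/1² − 1/2²) = 54.40 × 0.7500 = 40.80 eV.
λ = hc/ΔE = 1240 / 40.80 = 30.4 nm.

30.4 nm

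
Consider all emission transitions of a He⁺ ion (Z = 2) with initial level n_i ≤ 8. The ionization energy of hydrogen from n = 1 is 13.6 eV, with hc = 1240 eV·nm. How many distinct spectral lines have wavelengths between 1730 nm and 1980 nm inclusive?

Enumerate all n_i → n_f pairs with 1 ≤ n_f < n_i ≤ 8 and compute λ = 1240 / [13.6·4·(1/n_f² − 1/n_i²)].
Lines falling in [1730, 1980] nm: 6→5 (1865 nm), 8→6 (1876 nm).

2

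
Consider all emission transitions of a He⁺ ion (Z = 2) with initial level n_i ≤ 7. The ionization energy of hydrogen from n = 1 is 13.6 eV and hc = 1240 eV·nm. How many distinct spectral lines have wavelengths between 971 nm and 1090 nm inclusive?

1

Enumerate all n_i → n_f pairs with 1 ≤ n_f < n_i ≤ 7 and compute λ = 1240 / [13.6·4·(1/n_f² − 1/n_i²)].
Lines falling in [971, 1090] nm: 5→4 (1013 nm).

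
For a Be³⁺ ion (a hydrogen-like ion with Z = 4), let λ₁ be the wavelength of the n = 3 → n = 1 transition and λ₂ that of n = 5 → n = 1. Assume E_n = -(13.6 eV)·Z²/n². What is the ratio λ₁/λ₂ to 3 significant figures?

1.08

λ ∝ 1/ΔE ∝ 1/(1/n_f² − 1/n_i²), and the Z² and hc factors cancel in the ratio.
λ₁/λ₂ = (1/1² − 1/5²)/(1/1² − 1/3²) = 0.9600/0.8889 = 1.08.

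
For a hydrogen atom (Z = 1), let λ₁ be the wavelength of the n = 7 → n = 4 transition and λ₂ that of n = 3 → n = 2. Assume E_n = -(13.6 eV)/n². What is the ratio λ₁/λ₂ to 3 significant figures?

λ ∝ 1/ΔE ∝ 1/(1/n_f² − 1/n_i²), and the Z² and hc factors cancel in the ratio.
λ₁/λ₂ = (1/2² − 1/3²)/(1/4² − 1/7²) = 0.1389/0.04209 = 3.30.

3.30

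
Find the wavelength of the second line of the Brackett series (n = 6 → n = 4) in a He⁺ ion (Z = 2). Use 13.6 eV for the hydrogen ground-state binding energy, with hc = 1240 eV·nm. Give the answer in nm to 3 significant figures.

The Brackett series terminates on n_f = 4; the second line has n_i = 4+2 = 6.
ΔE = 54.40 × (1/4² − 1/6²) = 1.889 eV.
λ = 1240 / 1.889 = 656 nm.

656 nm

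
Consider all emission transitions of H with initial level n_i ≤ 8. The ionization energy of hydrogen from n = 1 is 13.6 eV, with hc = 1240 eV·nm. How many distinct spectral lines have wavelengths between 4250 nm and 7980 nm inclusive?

3

Enumerate all n_i → n_f pairs with 1 ≤ n_f < n_i ≤ 8 and compute λ = 1240 / [13.6·1·(1/n_f² − 1/n_i²)].
Lines falling in [4250, 7980] nm: 7→5 (4654 nm), 6→5 (7460 nm), 8→6 (7503 nm).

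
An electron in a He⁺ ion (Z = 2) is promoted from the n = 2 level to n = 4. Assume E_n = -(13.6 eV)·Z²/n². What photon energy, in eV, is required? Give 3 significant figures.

10.2 eV

The Bohr energies scale as Z², so for Z = 2: E_n = −54.40/n² eV.
E_4 = −54.40/16 = −3.400 eV and E_2 = −54.40/4 = −13.60 eV.
The photon energy is |E_4 − E_2| = 10.2 eV.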